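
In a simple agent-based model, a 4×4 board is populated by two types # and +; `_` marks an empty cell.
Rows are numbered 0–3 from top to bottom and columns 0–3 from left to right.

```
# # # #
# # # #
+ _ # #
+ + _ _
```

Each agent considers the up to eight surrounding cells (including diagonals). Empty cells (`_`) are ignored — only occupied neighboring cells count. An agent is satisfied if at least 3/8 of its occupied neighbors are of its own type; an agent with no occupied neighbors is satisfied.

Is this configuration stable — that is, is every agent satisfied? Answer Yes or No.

(0,0)# 3/3 ✓
(0,1)# 5/5 ✓
(0,2)# 5/5 ✓
(0,3)# 3/3 ✓
(1,0)# 3/4 ✓
(1,1)# 6/7 ✓
(1,2)# 7/7 ✓
(1,3)# 5/5 ✓
(2,0)+ 2/4 ✓
(2,2)# 4/5 ✓
(2,3)# 3/3 ✓
(3,0)+ 2/2 ✓
(3,1)+ 2/3 ✓
All meet the threshold, so the configuration is stable.

Yes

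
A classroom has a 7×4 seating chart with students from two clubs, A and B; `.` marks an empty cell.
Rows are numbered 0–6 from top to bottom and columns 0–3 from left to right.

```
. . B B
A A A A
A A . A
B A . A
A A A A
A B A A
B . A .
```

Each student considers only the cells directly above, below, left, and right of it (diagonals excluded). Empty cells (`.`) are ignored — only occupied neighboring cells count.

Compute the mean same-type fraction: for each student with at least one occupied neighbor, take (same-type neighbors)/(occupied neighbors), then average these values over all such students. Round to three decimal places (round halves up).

Row 0: (0,2)B 1/2 · (0,3)B 1/2
Row 1: (1,0)A 2/2 · (1,1)A 3/3 · (1,2)A 2/3 · (1,3)A 2/3
Row 2: (2,0)A 2/3 · (2,1)A 3/3 · (2,3)A 2/2
Row 3: (3,0)B 0/3 · (3,1)A 2/3 · (3,3)A 2/2
Row 4: (4,0)A 2/3 · (4,1)A 3/4 · (4,2)A 3/3 · (4,3)A 3/3
Row 5: (5,0)A 1/3 · (5,1)B 0/3 · (5,2)A 3/4 · (5,3)A 2/2
Row 6: (6,0)B 0/1 · (6,2)A 1/1
Sum over 22 students: 1/2 + 1/2 + 2/2 + 3/3 + 2/3 + 2/3 + 2/3 + 3/3 + 2/2 + 0/3 + 2/3 + 2/2 + 2/3 + 3/4 + 3/3 + 3/3 + 1/3 + 0/3 + 3/4 + 2/2 + 0/1 + 1/1 = 91/6; mean = 91/6 ÷ 22 = 91/132 = 0.689393… → 0.689.

0.689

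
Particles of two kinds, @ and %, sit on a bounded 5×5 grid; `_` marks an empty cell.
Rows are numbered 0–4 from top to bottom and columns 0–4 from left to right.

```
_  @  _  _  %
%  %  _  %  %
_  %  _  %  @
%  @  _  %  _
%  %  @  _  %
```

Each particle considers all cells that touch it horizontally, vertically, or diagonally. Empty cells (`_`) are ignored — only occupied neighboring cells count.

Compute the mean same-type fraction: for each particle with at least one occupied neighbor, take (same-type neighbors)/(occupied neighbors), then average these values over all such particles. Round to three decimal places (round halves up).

0.580

(0,1)@ 0/2
(0,4)% 2/2
(1,0)% 2/3
(1,1)% 2/3
(1,3)% 3/4
(1,4)% 3/4
(2,1)% 3/4
(2,3)% 3/4
(2,4)@ 0/4
(3,0)% 3/4
(3,1)@ 1/5
(3,3)% 2/4
(4,0)% 2/3
(4,1)% 2/4
(4,2)@ 1/3
(4,4)% 1/1
Sum over 16 particles: 0/2 + 2/2 + 2/3 + 2/3 + 3/4 + 3/4 + 3/4 + 3/4 + 0/4 + 3/4 + 1/5 + 2/4 + 2/3 + 2/4 + 1/3 + 1/1 = 557/60; mean = 557/60 ÷ 16 = 557/960 = 0.580208… → 0.580.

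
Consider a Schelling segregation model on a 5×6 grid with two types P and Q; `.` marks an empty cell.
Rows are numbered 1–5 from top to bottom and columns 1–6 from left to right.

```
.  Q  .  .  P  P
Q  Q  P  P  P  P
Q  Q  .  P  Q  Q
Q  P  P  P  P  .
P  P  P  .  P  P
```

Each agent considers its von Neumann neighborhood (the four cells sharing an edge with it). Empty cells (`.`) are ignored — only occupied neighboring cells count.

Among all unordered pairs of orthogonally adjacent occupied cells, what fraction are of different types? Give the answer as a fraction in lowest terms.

1/4

Scan each occupied cell's neighbors to the right and below so each pair is counted once.
Row 1: Q(1,2)–Q(2,2)= P(1,5)–P(1,6)= P(1,5)–P(2,5)= P(1,6)–P(2,6)=  → 0/4 unlike.
Row 2: Q(2,1)–Q(2,2)= Q(2,1)–Q(3,1)= Q(2,2)–P(2,3)≠ Q(2,2)–Q(3,2)= P(2,3)–P(2,4)= P(2,4)–P(2,5)= P(2,4)–P(3,4)= P(2,5)–P(2,6)= P(2,5)–Q(3,5)≠ P(2,6)–Q(3,6)≠  → 3/10 unlike.
Row 3: Q(3,1)–Q(3,2)= Q(3,1)–Q(4,1)= Q(3,2)–P(4,2)≠ P(3,4)–Q(3,5)≠ P(3,4)–P(4,4)= Q(3,5)–Q(3,6)= Q(3,5)–P(4,5)≠  → 3/7 unlike.
Row 4: Q(4,1)–P(4,2)≠ Q(4,1)–P(5,1)≠ P(4,2)–P(4,3)= P(4,2)–P(5,2)= P(4,3)–P(4,4)= P(4,3)–P(5,3)= P(4,4)–P(4,5)= P(4,5)–P(5,5)=  → 2/8 unlike.
Row 5: P(5,1)–P(5,2)= P(5,2)–P(5,3)= P(5,5)–P(5,6)=  → 0/3 unlike.
Total adjacent occupied pairs: 32; unlike-type pairs: 8.
8/32 reduces to 1/4.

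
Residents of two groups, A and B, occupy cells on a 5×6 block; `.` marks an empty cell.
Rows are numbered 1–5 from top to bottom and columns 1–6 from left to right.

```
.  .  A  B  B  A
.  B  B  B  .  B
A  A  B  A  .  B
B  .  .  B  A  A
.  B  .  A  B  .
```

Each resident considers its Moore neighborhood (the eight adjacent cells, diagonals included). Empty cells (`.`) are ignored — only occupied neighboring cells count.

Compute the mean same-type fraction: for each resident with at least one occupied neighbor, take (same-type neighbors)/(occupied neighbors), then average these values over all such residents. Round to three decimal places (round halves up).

0.434

(1,3)A 0/4
(1,4)B 3/4
(1,5)B 3/4
(1,6)A 0/2
(2,2)B 2/5
(2,3)B 4/7
(2,4)B 4/6
(2,6)B 2/3
(3,1)A 1/3
(3,2)A 1/5
(3,3)B 4/6
(3,4)A 1/5
(3,6)B 1/3
(4,1)B 1/3
(4,4)B 2/5
(4,5)A 3/6
(4,6)A 1/3
(5,2)B 1/1
(5,4)A 1/3
(5,5)B 1/4
Sum over 20 residents: 0/4 + 3/4 + 3/4 + 0/2 + 2/5 + 4/7 + 4/6 + 2/3 + 1/3 + 1/5 + 4/6 + 1/5 + 1/3 + 1/3 + 2/5 + 3/6 + 1/3 + 1/1 + 1/3 + 1/4 = 3649/420; mean = 3649/420 ÷ 20 = 3649/8400 = 0.434404… → 0.434.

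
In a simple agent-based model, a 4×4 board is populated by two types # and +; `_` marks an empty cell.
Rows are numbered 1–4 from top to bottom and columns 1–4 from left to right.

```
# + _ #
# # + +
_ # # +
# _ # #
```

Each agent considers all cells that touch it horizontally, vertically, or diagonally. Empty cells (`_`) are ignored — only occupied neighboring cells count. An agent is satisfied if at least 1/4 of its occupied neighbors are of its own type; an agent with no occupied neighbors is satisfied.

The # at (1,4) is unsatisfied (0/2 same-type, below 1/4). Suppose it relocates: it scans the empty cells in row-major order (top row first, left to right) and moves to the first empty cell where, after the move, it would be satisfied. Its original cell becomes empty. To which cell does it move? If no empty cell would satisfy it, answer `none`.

(1,3)

Vacating (1,4). Empty cells in order:
  (1,3): 1/4 same-type → satisfied — stop here.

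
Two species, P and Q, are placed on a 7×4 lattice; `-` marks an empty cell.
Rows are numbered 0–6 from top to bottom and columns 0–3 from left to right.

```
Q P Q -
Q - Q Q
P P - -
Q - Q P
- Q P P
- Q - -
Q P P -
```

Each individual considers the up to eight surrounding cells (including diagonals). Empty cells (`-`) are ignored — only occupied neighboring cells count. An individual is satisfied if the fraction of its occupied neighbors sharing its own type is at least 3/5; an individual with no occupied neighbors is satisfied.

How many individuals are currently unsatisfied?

13

Row 0: (0,0)Q 1/2 ✗ · (0,1)P 0/4 ✗ · (0,2)Q 2/3 ✓
Row 1: (1,0)Q 1/4 ✗ · (1,2)Q 2/4 ✗ · (1,3)Q 2/2 ✓
Row 2: (2,0)P 1/3 ✗ · (2,1)P 1/5 ✗
Row 3: (3,0)Q 1/3 ✗ · (3,2)Q 1/5 ✗ · (3,3)P 2/3 ✓
Row 4: (4,1)Q 3/4 ✓ · (4,2)P 2/5 ✗ · (4,3)P 2/3 ✓
Row 5: (5,1)Q 2/5 ✗
Row 6: (6,0)Q 1/2 ✗ · (6,1)P 1/3 ✗ · (6,2)P 1/2 ✗
Unsatisfied: (0,0), (0,1), (1,0), (1,2), (2,0), (2,1), (3,0), (3,2), (4,2), (5,1), (6,0), (6,1), (6,2) — 13 in total.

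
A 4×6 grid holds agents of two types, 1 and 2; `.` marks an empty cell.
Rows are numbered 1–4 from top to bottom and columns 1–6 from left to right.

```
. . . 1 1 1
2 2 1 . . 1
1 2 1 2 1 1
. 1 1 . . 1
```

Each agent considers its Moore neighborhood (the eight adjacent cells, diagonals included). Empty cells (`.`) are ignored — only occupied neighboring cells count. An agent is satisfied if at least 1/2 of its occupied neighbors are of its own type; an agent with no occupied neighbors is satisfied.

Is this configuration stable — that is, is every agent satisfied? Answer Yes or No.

No

(1,4)1 2/2 ✓
(1,5)1 3/3 ✓
(1,6)1 2/2 ✓
(2,1)2 2/3 ✓
(2,2)2 2/5 ✗
(2,3)1 2/5 ✗
(2,6)1 4/4 ✓
(3,1)1 1/4 ✗
(3,2)2 2/7 ✗
(3,3)1 3/6 ✓
(3,4)2 0/4 ✗
(3,5)1 3/4 ✓
(3,6)1 3/3 ✓
(4,2)1 3/4 ✓
(4,3)1 2/4 ✓
(4,6)1 2/2 ✓
For instance (2,2) has only 2/5 same-type neighbors, below 1/2.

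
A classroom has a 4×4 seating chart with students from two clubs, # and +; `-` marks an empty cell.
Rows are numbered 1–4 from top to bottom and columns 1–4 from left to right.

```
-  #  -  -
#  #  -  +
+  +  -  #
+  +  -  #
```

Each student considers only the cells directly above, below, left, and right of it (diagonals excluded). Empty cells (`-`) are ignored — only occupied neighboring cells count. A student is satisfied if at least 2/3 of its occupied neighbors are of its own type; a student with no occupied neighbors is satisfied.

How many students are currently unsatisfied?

3

(1,2)# 1/1 ✓
(2,1)# 1/2 ✗
(2,2)# 2/3 ✓
(2,4)+ 0/1 ✗
(3,1)+ 2/3 ✓
(3,2)+ 2/3 ✓
(3,4)# 1/2 ✗
(4,1)+ 2/2 ✓
(4,2)+ 2/2 ✓
(4,4)# 1/1 ✓
Unsatisfied: (2,1), (2,4), (3,4) — 3 in total.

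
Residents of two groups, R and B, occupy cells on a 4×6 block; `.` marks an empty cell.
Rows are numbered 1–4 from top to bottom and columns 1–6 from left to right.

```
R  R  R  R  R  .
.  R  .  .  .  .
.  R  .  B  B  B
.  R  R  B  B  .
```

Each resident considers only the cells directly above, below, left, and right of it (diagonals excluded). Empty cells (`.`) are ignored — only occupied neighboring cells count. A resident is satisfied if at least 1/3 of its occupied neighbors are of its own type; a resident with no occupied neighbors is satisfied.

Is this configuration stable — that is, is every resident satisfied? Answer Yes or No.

Yes

(1,1)R 1/1 satisfied
(1,2)R 3/3 satisfied
(1,3)R 2/2 satisfied
(1,4)R 2/2 satisfied
(1,5)R 1/1 satisfied
(2,2)R 2/2 satisfied
(3,2)R 2/2 satisfied
(3,4)B 2/2 satisfied
(3,5)B 3/3 satisfied
(3,6)B 1/1 satisfied
(4,2)R 2/2 satisfied
(4,3)R 1/2 satisfied
(4,4)B 2/3 satisfied
(4,5)B 2/2 satisfied
All meet the threshold, so the configuration is stable.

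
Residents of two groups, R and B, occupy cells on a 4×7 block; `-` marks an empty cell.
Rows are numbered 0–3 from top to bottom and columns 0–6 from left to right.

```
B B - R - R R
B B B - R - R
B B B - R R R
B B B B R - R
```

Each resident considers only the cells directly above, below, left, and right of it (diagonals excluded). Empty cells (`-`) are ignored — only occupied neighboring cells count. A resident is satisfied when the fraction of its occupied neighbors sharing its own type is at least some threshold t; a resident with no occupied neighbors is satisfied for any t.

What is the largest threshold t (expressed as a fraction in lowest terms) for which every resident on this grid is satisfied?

(0,0)B 2/2
(0,1)B 2/2
(0,3)R — no occupied neighbors
(0,5)R 1/1
(0,6)R 2/2
(1,0)B 3/3
(1,1)B 4/4
(1,2)B 2/2
(1,4)R 1/1
(1,6)R 2/2
(2,0)B 3/3
(2,1)B 4/4
(2,2)B 3/3
(2,4)R 3/3
(2,5)R 2/2
(2,6)R 3/3
(3,0)B 2/2
(3,1)B 3/3
(3,2)B 3/3
(3,3)B 1/2
(3,4)R 1/2
(3,6)R 1/1
The smallest same-type fraction is 1/2 at (3,3), which reduces to 1/2. Any threshold above that leaves this resident unsatisfied.

1/2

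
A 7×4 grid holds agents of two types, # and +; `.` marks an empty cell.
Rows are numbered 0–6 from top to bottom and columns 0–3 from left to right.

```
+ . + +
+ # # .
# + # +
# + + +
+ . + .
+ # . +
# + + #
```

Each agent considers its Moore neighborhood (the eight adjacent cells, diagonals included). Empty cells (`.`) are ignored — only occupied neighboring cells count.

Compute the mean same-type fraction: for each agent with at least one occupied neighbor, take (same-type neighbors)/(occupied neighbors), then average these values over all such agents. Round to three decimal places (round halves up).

Row 0: (0,0)+ 1/2 · (0,2)+ 1/3 · (0,3)+ 1/2
Row 1: (1,0)+ 2/4 · (1,1)# 3/7 · (1,2)# 2/6
Row 2: (2,0)# 2/5 · (2,1)+ 3/8 · (2,2)# 2/7 · (2,3)+ 2/4
Row 3: (3,0)# 1/4 · (3,1)+ 4/7 · (3,2)+ 5/6 · (3,3)+ 3/4
Row 4: (4,0)+ 2/4 · (4,2)+ 4/5
Row 5: (5,0)+ 2/4 · (5,1)# 1/6 · (5,3)+ 2/3
Row 6: (6,0)# 1/3 · (6,1)+ 2/4 · (6,2)+ 2/4 · (6,3)# 0/2
Sum over 23 agents: 1/2 + 1/3 + 1/2 + 2/4 + 3/7 + 2/6 + 2/5 + 3/8 + 2/7 + 2/4 + 1/4 + 4/7 + 5/6 + 3/4 + 2/4 + 4/5 + 2/4 + 1/6 + 2/3 + 1/3 + 2/4 + 2/4 + 0/2 = 8843/840; mean = 8843/840 ÷ 23 = 8843/19320 = 0.457712… → 0.458.

0.458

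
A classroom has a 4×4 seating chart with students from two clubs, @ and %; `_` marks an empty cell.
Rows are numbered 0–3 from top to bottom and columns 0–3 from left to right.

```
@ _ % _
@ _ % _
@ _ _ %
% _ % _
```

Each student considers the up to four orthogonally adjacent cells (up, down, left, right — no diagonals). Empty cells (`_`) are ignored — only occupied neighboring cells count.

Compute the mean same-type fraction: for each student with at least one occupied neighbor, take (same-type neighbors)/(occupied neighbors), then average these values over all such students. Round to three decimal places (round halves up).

0.750

(0,0)@ 1/1
(0,2)% 1/1
(1,0)@ 2/2
(1,2)% 1/1
(2,0)@ 1/2
(2,3)% — no occupied neighbors
(3,0)% 0/1
(3,2)% — no occupied neighbors
Sum over 6 students: 1/1 + 1/1 + 2/2 + 1/1 + 1/2 + 0/1 = 9/2; mean = 9/2 ÷ 6 = 3/4 = 0.75 → 0.750.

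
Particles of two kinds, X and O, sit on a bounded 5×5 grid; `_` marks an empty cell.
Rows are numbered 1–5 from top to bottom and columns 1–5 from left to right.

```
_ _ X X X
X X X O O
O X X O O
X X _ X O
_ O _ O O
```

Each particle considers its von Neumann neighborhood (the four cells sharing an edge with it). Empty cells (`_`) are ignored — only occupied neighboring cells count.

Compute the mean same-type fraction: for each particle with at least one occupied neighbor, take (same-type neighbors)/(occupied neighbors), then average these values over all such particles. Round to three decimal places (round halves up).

0.592

Row 1: (1,3)X 2/2 · (1,4)X 2/3 · (1,5)X 1/2
Row 2: (2,1)X 1/2 · (2,2)X 3/3 · (2,3)X 3/4 · (2,4)O 2/4 · (2,5)O 2/3
Row 3: (3,1)O 0/3 · (3,2)X 3/4 · (3,3)X 2/3 · (3,4)O 2/4 · (3,5)O 3/3
Row 4: (4,1)X 1/2 · (4,2)X 2/3 · (4,4)X 0/3 · (4,5)O 2/3
Row 5: (5,2)O 0/1 · (5,4)O 1/2 · (5,5)O 2/2
Sum over 20 particles: 2/2 + 2/3 + 1/2 + 1/2 + 3/3 + 3/4 + 2/4 + 2/3 + 0/3 + 3/4 + 2/3 + 2/4 + 3/3 + 1/2 + 2/3 + 0/3 + 2/3 + 0/1 + 1/2 + 2/2 = 71/6; mean = 71/6 ÷ 20 = 71/120 = 0.591666… → 0.592.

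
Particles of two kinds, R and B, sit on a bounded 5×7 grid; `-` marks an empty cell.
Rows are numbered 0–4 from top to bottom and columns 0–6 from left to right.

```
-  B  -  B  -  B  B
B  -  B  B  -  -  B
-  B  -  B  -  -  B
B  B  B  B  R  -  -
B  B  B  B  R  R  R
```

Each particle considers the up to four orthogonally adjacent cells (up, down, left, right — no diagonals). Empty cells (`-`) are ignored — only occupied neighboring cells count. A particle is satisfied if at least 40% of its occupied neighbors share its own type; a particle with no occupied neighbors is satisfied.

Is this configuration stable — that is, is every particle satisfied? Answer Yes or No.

Row 0: (0,1)B 0/0 satisfied · (0,3)B 1/1 satisfied · (0,5)B 1/1 satisfied · (0,6)B 2/2 satisfied
Row 1: (1,0)B 0/0 satisfied · (1,2)B 1/1 satisfied · (1,3)B 3/3 satisfied · (1,6)B 2/2 satisfied
Row 2: (2,1)B 1/1 satisfied · (2,3)B 2/2 satisfied · (2,6)B 1/1 satisfied
Row 3: (3,0)B 2/2 satisfied · (3,1)B 4/4 satisfied · (3,2)B 3/3 satisfied · (3,3)B 3/4 satisfied · (3,4)R 1/2 satisfied
Row 4: (4,0)B 2/2 satisfied · (4,1)B 3/3 satisfied · (4,2)B 3/3 satisfied · (4,3)B 2/3 satisfied · (4,4)R 2/3 satisfied · (4,5)R 2/2 satisfied · (4,6)R 1/1 satisfied
All meet the threshold, so the configuration is stable.

Yes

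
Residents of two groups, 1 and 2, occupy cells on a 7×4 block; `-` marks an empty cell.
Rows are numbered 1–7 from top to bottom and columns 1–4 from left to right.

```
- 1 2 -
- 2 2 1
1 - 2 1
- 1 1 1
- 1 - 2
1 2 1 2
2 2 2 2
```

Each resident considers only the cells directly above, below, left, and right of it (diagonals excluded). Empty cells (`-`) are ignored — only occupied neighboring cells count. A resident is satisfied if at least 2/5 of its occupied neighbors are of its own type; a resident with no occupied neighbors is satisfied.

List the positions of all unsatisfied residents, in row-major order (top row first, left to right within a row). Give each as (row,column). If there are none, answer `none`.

(1,2)1 0/2 not
(1,3)2 1/2 satisfied
(2,2)2 1/2 satisfied
(2,3)2 3/4 satisfied
(2,4)1 1/2 satisfied
(3,1)1 0/0 satisfied
(3,3)2 1/3 not
(3,4)1 2/3 satisfied
(4,2)1 2/2 satisfied
(4,3)1 2/3 satisfied
(4,4)1 2/3 satisfied
(5,2)1 1/2 satisfied
(5,4)2 1/2 satisfied
(6,1)1 0/2 not
(6,2)2 1/4 not
(6,3)1 0/3 not
(6,4)2 2/3 satisfied
(7,1)2 1/2 satisfied
(7,2)2 3/3 satisfied
(7,3)2 2/3 satisfied
(7,4)2 2/2 satisfied

(1,2), (3,3), (6,1), (6,2), (6,3)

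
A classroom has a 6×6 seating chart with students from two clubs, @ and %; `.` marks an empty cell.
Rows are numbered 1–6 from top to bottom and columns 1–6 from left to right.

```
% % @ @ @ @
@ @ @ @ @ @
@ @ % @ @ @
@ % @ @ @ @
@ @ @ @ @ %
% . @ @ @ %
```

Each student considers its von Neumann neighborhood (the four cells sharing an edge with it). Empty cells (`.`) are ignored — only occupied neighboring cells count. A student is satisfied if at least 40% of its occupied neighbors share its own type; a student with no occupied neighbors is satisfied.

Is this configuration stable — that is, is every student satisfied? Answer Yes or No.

Row 1: (1,1)% 1/2 ok · (1,2)% 1/3 unhappy · (1,3)@ 2/3 ok · (1,4)@ 3/3 ok · (1,5)@ 3/3 ok · (1,6)@ 2/2 ok
Row 2: (2,1)@ 2/3 ok · (2,2)@ 3/4 ok · (2,3)@ 3/4 ok · (2,4)@ 4/4 ok · (2,5)@ 4/4 ok · (2,6)@ 3/3 ok
Row 3: (3,1)@ 3/3 ok · (3,2)@ 2/4 ok · (3,3)% 0/4 unhappy · (3,4)@ 3/4 ok · (3,5)@ 4/4 ok · (3,6)@ 3/3 ok
Row 4: (4,1)@ 2/3 ok · (4,2)% 0/4 unhappy · (4,3)@ 2/4 ok · (4,4)@ 4/4 ok · (4,5)@ 4/4 ok · (4,6)@ 2/3 ok
Row 5: (5,1)@ 2/3 ok · (5,2)@ 2/3 ok · (5,3)@ 4/4 ok · (5,4)@ 4/4 ok · (5,5)@ 3/4 ok · (5,6)% 1/3 unhappy
Row 6: (6,1)% 0/1 unhappy · (6,3)@ 2/2 ok · (6,4)@ 3/3 ok · (6,5)@ 2/3 ok · (6,6)% 1/2 ok
For instance (1,2) has only 1/3 same-type neighbors, below 2/5.

No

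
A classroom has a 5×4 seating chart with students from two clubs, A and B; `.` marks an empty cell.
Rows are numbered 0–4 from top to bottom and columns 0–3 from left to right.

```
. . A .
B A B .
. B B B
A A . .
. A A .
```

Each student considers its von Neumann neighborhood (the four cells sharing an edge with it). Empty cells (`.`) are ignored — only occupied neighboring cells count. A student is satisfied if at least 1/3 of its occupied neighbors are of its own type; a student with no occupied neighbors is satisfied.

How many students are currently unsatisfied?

Row 0: (0,2)A 0/1 not
Row 1: (1,0)B 0/1 not · (1,1)A 0/3 not · (1,2)B 1/3 satisfied
Row 2: (2,1)B 1/3 satisfied · (2,2)B 3/3 satisfied · (2,3)B 1/1 satisfied
Row 3: (3,0)A 1/1 satisfied · (3,1)A 2/3 satisfied
Row 4: (4,1)A 2/2 satisfied · (4,2)A 1/1 satisfied
Unsatisfied: (0,2), (1,0), (1,1) — 3 in total.

3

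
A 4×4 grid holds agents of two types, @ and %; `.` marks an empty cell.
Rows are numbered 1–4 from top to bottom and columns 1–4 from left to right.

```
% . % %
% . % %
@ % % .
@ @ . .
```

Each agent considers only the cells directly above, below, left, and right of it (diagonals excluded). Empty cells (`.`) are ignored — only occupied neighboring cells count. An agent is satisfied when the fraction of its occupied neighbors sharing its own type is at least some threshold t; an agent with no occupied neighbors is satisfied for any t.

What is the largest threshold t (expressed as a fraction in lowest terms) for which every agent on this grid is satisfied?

(1,1)% 1/1
(1,3)% 2/2
(1,4)% 2/2
(2,1)% 1/2
(2,3)% 3/3
(2,4)% 2/2
(3,1)@ 1/3
(3,2)% 1/3
(3,3)% 2/2
(4,1)@ 2/2
(4,2)@ 1/2
The smallest same-type fraction is 1/3 at (3,1), which reduces to 1/3. Any threshold above that leaves this agent unsatisfied.

1/3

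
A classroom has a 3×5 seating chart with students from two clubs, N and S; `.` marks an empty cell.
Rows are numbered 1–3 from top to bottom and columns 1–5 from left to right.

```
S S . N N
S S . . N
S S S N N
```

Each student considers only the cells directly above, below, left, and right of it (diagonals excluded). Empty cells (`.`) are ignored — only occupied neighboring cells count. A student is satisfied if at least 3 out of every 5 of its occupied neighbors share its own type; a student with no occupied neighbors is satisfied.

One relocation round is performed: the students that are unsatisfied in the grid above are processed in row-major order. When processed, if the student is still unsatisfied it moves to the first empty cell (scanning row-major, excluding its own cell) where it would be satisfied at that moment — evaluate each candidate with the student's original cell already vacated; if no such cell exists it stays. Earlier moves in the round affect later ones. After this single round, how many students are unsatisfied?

Initially unsatisfied (in order): (3,3), (3,4).
  (3,3) → (2,3).
  (3,4): now satisfied by earlier moves; stays.
Resulting grid:
S S . N N
S S S . N
S S . N N
All satisfied now.

0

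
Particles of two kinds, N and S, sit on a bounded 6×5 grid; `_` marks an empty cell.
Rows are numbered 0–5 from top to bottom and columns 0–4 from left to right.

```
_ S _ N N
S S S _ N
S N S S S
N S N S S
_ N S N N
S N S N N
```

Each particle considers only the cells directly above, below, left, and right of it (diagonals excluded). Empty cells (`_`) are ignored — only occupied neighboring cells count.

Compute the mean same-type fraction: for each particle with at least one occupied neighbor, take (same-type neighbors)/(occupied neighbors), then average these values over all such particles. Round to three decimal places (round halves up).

0.538

(0,1)S 1/1
(0,3)N 1/1
(0,4)N 2/2
(1,0)S 2/2
(1,1)S 3/4
(1,2)S 2/2
(1,4)N 1/2
(2,0)S 1/3
(2,1)N 0/4
(2,2)S 2/4
(2,3)S 3/3
(2,4)S 2/3
(3,0)N 0/2
(3,1)S 0/4
(3,2)N 0/4
(3,3)S 2/4
(3,4)S 2/3
(4,1)N 1/3
(4,2)S 1/4
(4,3)N 2/4
(4,4)N 2/3
(5,0)S 0/1
(5,1)N 1/3
(5,2)S 1/3
(5,3)N 2/3
(5,4)N 2/2
Sum over 26 particles: 1/1 + 1/1 + 2/2 + 2/2 + 3/4 + 2/2 + 1/2 + 1/3 + 0/4 + 2/4 + 3/3 + 2/3 + 0/2 + 0/4 + 0/4 + 2/4 + 2/3 + 1/3 + 1/4 + 2/4 + 2/3 + 0/1 + 1/3 + 1/3 + 2/3 + 2/2 = 14; mean = 14 ÷ 26 = 7/13 = 0.538461… → 0.538.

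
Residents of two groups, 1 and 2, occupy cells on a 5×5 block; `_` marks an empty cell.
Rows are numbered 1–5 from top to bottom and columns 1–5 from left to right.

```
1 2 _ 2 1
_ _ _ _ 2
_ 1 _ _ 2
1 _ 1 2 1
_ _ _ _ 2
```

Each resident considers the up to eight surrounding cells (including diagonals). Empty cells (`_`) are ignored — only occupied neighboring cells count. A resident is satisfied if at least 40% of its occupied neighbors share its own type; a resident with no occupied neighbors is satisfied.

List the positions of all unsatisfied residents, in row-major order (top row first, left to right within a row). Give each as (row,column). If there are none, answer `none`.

(1,1), (1,2), (1,5), (4,5)

Row 1: (1,1)1 0/1 not · (1,2)2 0/1 not · (1,4)2 1/2 satisfied · (1,5)1 0/2 not
Row 2: (2,5)2 2/3 satisfied
Row 3: (3,2)1 2/2 satisfied · (3,5)2 2/3 satisfied
Row 4: (4,1)1 1/1 satisfied · (4,3)1 1/2 satisfied · (4,4)2 2/4 satisfied · (4,5)1 0/3 not
Row 5: (5,5)2 1/2 satisfied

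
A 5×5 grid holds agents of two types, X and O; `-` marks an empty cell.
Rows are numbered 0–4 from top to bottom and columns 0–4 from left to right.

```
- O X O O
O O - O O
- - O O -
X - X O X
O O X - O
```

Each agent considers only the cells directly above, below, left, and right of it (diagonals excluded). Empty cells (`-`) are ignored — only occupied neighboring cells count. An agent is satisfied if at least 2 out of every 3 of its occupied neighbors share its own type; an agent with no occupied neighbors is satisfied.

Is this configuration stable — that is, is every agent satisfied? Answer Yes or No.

(0,1)O 1/2 not
(0,2)X 0/2 not
(0,3)O 2/3 satisfied
(0,4)O 2/2 satisfied
(1,0)O 1/1 satisfied
(1,1)O 2/2 satisfied
(1,3)O 3/3 satisfied
(1,4)O 2/2 satisfied
(2,2)O 1/2 not
(2,3)O 3/3 satisfied
(3,0)X 0/1 not
(3,2)X 1/3 not
(3,3)O 1/3 not
(3,4)X 0/2 not
(4,0)O 1/2 not
(4,1)O 1/2 not
(4,2)X 1/2 not
(4,4)O 0/1 not
For instance (0,1) has only 1/2 same-type neighbors, below 2/3.

No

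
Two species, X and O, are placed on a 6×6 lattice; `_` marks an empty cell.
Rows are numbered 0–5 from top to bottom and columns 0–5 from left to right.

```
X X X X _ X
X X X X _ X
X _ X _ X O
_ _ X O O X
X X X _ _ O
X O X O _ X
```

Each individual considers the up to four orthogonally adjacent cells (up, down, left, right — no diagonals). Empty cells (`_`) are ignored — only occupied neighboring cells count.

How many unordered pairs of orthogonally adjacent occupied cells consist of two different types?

12

Scan each occupied cell's neighbors to the right and below so each pair is counted once.
Row 0: X(0,0)–X(0,1)= X(0,0)–X(1,0)= X(0,1)–X(0,2)= X(0,1)–X(1,1)= X(0,2)–X(0,3)= X(0,2)–X(1,2)= X(0,3)–X(1,3)= X(0,5)–X(1,5)=  → 0/8 unlike.
Row 1: X(1,0)–X(1,1)= X(1,0)–X(2,0)= X(1,1)–X(1,2)= X(1,2)–X(1,3)= X(1,2)–X(2,2)= X(1,5)–O(2,5)≠  → 1/6 unlike.
Row 2: X(2,2)–X(3,2)= X(2,4)–O(2,5)≠ X(2,4)–O(3,4)≠ O(2,5)–X(3,5)≠  → 3/4 unlike.
Row 3: X(3,2)–O(3,3)≠ X(3,2)–X(4,2)= O(3,3)–O(3,4)= O(3,4)–X(3,5)≠ X(3,5)–O(4,5)≠  → 3/5 unlike.
Row 4: X(4,0)–X(4,1)= X(4,0)–X(5,0)= X(4,1)–X(4,2)= X(4,1)–O(5,1)≠ X(4,2)–X(5,2)= O(4,5)–X(5,5)≠  → 2/6 unlike.
Row 5: X(5,0)–O(5,1)≠ O(5,1)–X(5,2)≠ X(5,2)–O(5,3)≠  → 3/3 unlike.
Total adjacent occupied pairs: 32; unlike-type pairs: 12.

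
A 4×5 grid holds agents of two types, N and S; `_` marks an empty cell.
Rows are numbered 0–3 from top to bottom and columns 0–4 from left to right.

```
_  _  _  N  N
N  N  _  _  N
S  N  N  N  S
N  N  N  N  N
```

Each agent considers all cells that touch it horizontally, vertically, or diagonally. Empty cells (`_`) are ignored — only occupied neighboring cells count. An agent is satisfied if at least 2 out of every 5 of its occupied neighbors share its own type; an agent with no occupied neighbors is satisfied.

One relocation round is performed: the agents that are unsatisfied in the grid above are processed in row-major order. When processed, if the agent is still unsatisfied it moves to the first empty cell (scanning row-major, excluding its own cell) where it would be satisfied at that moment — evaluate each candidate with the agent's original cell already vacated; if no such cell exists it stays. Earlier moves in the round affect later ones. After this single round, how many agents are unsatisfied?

2

Initially unsatisfied (in order): (2,0), (2,4).
  (2,0): no empty cell satisfies it; stays.
  (2,4): no empty cell satisfies it; stays.
Resulting grid:
_ _ _ N N
N N _ _ N
S N N N S
N N N N N
Unsatisfied now: (2,0), (2,4).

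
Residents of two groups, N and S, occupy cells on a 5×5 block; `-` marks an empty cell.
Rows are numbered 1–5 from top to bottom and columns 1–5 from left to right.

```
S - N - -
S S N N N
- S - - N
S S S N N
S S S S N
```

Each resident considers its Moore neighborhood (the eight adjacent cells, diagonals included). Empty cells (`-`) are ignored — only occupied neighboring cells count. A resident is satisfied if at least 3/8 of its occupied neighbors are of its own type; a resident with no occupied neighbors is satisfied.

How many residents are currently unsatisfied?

(1,1)S 2/2 ok
(1,3)N 2/3 ok
(2,1)S 3/3 ok
(2,2)S 3/5 ok
(2,3)N 2/4 ok
(2,4)N 4/4 ok
(2,5)N 2/2 ok
(3,2)S 5/6 ok
(3,5)N 4/4 ok
(4,1)S 4/4 ok
(4,2)S 6/6 ok
(4,3)S 5/6 ok
(4,4)N 3/6 ok
(4,5)N 3/4 ok
(5,1)S 3/3 ok
(5,2)S 5/5 ok
(5,3)S 4/5 ok
(5,4)S 2/5 ok
(5,5)N 2/3 ok
Every one meets the threshold.

0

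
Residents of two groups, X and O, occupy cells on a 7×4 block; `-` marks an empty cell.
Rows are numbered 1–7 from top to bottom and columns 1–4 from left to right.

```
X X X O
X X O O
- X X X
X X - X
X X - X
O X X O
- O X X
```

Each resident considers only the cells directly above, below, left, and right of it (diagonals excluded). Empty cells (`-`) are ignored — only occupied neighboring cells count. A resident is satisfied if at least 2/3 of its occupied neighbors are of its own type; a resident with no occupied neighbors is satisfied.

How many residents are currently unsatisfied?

9

Row 1: (1,1)X 2/2 ✓ · (1,2)X 3/3 ✓ · (1,3)X 1/3 ✗ · (1,4)O 1/2 ✗
Row 2: (2,1)X 2/2 ✓ · (2,2)X 3/4 ✓ · (2,3)O 1/4 ✗ · (2,4)O 2/3 ✓
Row 3: (3,2)X 3/3 ✓ · (3,3)X 2/3 ✓ · (3,4)X 2/3 ✓
Row 4: (4,1)X 2/2 ✓ · (4,2)X 3/3 ✓ · (4,4)X 2/2 ✓
Row 5: (5,1)X 2/3 ✓ · (5,2)X 3/3 ✓ · (5,4)X 1/2 ✗
Row 6: (6,1)O 0/2 ✗ · (6,2)X 2/4 ✗ · (6,3)X 2/3 ✓ · (6,4)O 0/3 ✗
Row 7: (7,2)O 0/2 ✗ · (7,3)X 2/3 ✓ · (7,4)X 1/2 ✗
Unsatisfied: (1,3), (1,4), (2,3), (5,4), (6,1), (6,2), (6,4), (7,2), (7,4) — 9 in total.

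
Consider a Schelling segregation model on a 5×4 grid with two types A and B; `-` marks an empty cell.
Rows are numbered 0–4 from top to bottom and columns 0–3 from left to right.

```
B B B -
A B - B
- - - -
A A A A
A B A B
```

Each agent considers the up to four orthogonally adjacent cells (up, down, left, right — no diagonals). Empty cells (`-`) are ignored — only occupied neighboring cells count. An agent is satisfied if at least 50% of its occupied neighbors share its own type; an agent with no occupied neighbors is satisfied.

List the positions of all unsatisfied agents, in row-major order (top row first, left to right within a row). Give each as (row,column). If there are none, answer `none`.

(0,0)B 1/2 ✓
(0,1)B 3/3 ✓
(0,2)B 1/1 ✓
(1,0)A 0/2 ✗
(1,1)B 1/2 ✓
(1,3)B 0/0 ✓
(3,0)A 2/2 ✓
(3,1)A 2/3 ✓
(3,2)A 3/3 ✓
(3,3)A 1/2 ✓
(4,0)A 1/2 ✓
(4,1)B 0/3 ✗
(4,2)A 1/3 ✗
(4,3)B 0/2 ✗

(1,0), (4,1), (4,2), (4,3)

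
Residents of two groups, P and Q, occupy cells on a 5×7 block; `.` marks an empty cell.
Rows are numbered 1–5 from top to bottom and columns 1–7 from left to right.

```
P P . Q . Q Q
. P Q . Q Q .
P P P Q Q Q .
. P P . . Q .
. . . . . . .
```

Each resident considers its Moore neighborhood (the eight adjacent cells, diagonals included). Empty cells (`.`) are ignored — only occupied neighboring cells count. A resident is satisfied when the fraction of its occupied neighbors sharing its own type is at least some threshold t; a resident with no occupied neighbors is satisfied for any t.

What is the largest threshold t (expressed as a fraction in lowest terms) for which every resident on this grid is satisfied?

1/3

(1,1)P 2/2
(1,2)P 2/3
(1,4)Q 2/2
(1,6)Q 3/3
(1,7)Q 2/2
(2,2)P 5/6
(2,3)Q 2/6
(2,5)Q 6/6
(2,6)Q 5/5
(3,1)P 3/3
(3,2)P 5/6
(3,3)P 4/6
(3,4)Q 3/5
(3,5)Q 5/5
(3,6)Q 4/4
(4,2)P 4/4
(4,3)P 3/4
(4,6)Q 2/2
The smallest same-type fraction is 2/6 at (2,3), which reduces to 1/3. Any threshold above that leaves this resident unsatisfied.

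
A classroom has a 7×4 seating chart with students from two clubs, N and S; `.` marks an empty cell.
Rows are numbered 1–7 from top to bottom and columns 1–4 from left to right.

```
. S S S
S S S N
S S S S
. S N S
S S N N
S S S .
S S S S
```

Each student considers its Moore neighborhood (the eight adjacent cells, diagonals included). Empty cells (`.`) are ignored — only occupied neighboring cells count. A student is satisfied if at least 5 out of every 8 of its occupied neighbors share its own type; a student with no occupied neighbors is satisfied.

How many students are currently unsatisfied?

(1,2)S 4/4 satisfied
(1,3)S 4/5 satisfied
(1,4)S 2/3 satisfied
(2,1)S 4/4 satisfied
(2,2)S 7/7 satisfied
(2,3)S 7/8 satisfied
(2,4)N 0/5 not
(3,1)S 4/4 satisfied
(3,2)S 6/7 satisfied
(3,3)S 6/8 satisfied
(3,4)S 3/5 not
(4,2)S 5/7 satisfied
(4,3)N 2/8 not
(4,4)S 2/5 not
(5,1)S 4/4 satisfied
(5,2)S 5/7 satisfied
(5,3)N 2/7 not
(5,4)N 2/4 not
(6,1)S 5/5 satisfied
(6,2)S 7/8 satisfied
(6,3)S 5/7 satisfied
(7,1)S 3/3 satisfied
(7,2)S 5/5 satisfied
(7,3)S 4/4 satisfied
(7,4)S 2/2 satisfied
Unsatisfied: (2,4), (3,4), (4,3), (4,4), (5,3), (5,4) — 6 in total.

6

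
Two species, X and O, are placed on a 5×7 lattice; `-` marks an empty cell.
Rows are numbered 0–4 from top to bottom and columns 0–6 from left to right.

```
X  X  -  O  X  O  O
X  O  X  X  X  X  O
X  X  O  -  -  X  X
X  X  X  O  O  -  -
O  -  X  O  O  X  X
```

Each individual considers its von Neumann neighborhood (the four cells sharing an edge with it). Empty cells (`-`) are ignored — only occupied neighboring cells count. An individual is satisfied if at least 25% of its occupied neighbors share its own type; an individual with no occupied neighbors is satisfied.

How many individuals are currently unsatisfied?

Row 0: (0,0)X 2/2 ✓ · (0,1)X 1/2 ✓ · (0,3)O 0/2 ✗ · (0,4)X 1/3 ✓ · (0,5)O 1/3 ✓ · (0,6)O 2/2 ✓
Row 1: (1,0)X 2/3 ✓ · (1,1)O 0/4 ✗ · (1,2)X 1/3 ✓ · (1,3)X 2/3 ✓ · (1,4)X 3/3 ✓ · (1,5)X 2/4 ✓ · (1,6)O 1/3 ✓
Row 2: (2,0)X 3/3 ✓ · (2,1)X 2/4 ✓ · (2,2)O 0/3 ✗ · (2,5)X 2/2 ✓ · (2,6)X 1/2 ✓
Row 3: (3,0)X 2/3 ✓ · (3,1)X 3/3 ✓ · (3,2)X 2/4 ✓ · (3,3)O 2/3 ✓ · (3,4)O 2/2 ✓
Row 4: (4,0)O 0/1 ✗ · (4,2)X 1/2 ✓ · (4,3)O 2/3 ✓ · (4,4)O 2/3 ✓ · (4,5)X 1/2 ✓ · (4,6)X 1/1 ✓
Unsatisfied: (0,3), (1,1), (2,2), (4,0) — 4 in total.

4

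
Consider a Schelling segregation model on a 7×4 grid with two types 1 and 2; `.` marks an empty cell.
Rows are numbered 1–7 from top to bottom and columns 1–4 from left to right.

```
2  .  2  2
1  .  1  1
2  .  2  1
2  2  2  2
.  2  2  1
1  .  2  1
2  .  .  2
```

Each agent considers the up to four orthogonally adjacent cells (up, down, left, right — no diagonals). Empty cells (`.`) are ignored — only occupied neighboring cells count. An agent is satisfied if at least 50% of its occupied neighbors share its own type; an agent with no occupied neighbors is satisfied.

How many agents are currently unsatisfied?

11

(1,1)2 0/1 ✗
(1,3)2 1/2 ✓
(1,4)2 1/2 ✓
(2,1)1 0/2 ✗
(2,3)1 1/3 ✗
(2,4)1 2/3 ✓
(3,1)2 1/2 ✓
(3,3)2 1/3 ✗
(3,4)1 1/3 ✗
(4,1)2 2/2 ✓
(4,2)2 3/3 ✓
(4,3)2 4/4 ✓
(4,4)2 1/3 ✗
(5,2)2 2/2 ✓
(5,3)2 3/4 ✓
(5,4)1 1/3 ✗
(6,1)1 0/1 ✗
(6,3)2 1/2 ✓
(6,4)1 1/3 ✗
(7,1)2 0/1 ✗
(7,4)2 0/1 ✗
Unsatisfied: (1,1), (2,1), (2,3), (3,3), (3,4), (4,4), (5,4), (6,1), (6,4), (7,1), (7,4) — 11 in total.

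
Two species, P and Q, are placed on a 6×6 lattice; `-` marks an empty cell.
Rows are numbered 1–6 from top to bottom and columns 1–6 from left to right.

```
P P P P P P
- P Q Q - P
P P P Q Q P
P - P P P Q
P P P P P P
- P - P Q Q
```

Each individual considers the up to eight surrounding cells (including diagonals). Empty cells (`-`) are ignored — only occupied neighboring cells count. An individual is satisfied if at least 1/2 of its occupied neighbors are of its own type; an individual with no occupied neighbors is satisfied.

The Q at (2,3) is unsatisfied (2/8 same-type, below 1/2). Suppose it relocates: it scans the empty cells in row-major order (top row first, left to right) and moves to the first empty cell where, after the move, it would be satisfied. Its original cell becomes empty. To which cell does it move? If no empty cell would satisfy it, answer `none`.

Vacating (2,3). Empty cells in order:
  (2,1): 0/5 same-type → still unsatisfied.
  (2,5): 3/8 same-type → still unsatisfied.
  (4,2): 0/8 same-type → still unsatisfied.
  (6,1): 0/3 same-type → still unsatisfied.
  (6,3): 0/5 same-type → still unsatisfied.

none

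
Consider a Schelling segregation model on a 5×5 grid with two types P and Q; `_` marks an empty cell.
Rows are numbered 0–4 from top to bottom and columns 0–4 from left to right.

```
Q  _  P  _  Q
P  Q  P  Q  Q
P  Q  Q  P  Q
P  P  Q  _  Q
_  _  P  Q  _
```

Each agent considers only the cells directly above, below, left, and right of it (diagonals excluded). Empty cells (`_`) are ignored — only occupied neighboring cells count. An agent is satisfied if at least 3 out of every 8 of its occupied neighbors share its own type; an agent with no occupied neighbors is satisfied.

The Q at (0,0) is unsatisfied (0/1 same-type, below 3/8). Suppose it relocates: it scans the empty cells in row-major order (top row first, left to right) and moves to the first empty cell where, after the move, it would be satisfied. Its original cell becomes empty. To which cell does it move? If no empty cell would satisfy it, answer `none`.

(0,1)

Vacating (0,0). Empty cells in order:
  (0,1): 1/2 same-type → satisfied — stop here.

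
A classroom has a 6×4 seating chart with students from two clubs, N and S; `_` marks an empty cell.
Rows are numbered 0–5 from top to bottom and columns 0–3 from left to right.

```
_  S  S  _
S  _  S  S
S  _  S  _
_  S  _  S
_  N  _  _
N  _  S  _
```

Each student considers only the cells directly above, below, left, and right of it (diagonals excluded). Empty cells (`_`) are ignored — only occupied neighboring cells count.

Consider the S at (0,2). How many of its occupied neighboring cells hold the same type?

2

Occupied neighbors of (0,2): (1,2)=S, (0,1)=S.
Same type (S): 2 of 2.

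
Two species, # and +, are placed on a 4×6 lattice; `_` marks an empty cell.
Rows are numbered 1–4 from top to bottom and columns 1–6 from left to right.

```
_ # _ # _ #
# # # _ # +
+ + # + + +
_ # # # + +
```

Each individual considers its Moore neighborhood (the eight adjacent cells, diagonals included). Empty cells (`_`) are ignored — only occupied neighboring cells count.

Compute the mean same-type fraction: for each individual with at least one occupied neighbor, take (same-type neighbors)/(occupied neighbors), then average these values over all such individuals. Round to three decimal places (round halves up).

0.599

Row 1: (1,2)# 3/3 · (1,4)# 2/2 · (1,6)# 1/2
Row 2: (2,1)# 2/4 · (2,2)# 4/6 · (2,3)# 4/6 · (2,5)# 2/6 · (2,6)+ 2/4
Row 3: (3,1)+ 1/4 · (3,2)+ 1/7 · (3,3)# 5/7 · (3,4)+ 2/7 · (3,5)+ 5/7 · (3,6)+ 4/5
Row 4: (4,2)# 2/4 · (4,3)# 3/5 · (4,4)# 2/5 · (4,5)+ 4/5 · (4,6)+ 3/3
Sum over 19 individuals: 3/3 + 2/2 + 1/2 + 2/4 + 4/6 + 4/6 + 2/6 + 2/4 + 1/4 + 1/7 + 5/7 + 2/7 + 5/7 + 4/5 + 2/4 + 3/5 + 2/5 + 4/5 + 3/3 = 4777/420; mean = 4777/420 ÷ 19 = 4777/7980 = 0.598621… → 0.599.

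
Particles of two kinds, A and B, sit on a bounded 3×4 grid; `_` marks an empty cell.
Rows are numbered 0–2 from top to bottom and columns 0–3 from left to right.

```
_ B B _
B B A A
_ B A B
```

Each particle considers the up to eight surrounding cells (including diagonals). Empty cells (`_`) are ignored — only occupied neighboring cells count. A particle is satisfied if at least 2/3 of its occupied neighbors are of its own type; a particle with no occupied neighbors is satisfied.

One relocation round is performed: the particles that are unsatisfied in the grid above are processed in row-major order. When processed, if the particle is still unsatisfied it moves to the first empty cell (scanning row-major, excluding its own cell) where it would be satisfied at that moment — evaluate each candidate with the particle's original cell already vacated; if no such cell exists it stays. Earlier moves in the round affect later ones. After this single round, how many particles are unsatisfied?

Initially unsatisfied (in order): (0,2), (1,2), (1,3), (2,1), (2,2), (2,3).
  (0,2) → (0,0).
  (1,2) → (0,3).
  (1,3): now satisfied by earlier moves; stays.
  (2,1): now satisfied by earlier moves; stays.
  (2,2): no empty cell satisfies it; stays.
  (2,3) → (2,0).
Resulting grid:
B B _ A
B B _ A
B B A _
Unsatisfied now: (2,2).

1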